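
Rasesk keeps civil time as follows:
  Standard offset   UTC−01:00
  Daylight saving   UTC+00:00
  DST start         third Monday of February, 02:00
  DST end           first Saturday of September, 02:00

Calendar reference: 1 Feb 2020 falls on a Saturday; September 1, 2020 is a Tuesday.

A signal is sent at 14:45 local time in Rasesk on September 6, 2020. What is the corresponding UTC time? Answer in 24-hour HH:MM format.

15:45

1 February 2020 is a Saturday, so the first Monday is February 3 and the third is February 17.
1 September 2020 is a Tuesday, so the first Saturday is September 5.
Daylight saving runs 17 February – 5 September; September 6, 2020 is outside that window, so Rasesk is on standard time at UTC−01:00.
14:45 local + 1h = 15:45 UTC.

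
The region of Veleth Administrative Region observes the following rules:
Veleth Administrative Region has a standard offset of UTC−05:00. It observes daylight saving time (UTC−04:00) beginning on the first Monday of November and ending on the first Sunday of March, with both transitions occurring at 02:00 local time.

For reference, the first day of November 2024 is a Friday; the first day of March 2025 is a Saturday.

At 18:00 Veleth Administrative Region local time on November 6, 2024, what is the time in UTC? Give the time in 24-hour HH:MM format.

1 November 2024 is a Friday, so the first Monday is November 4.
1 March 2025 is a Saturday, so the first Sunday is March 2.
November 6, 2024 falls between 4 November 2024 and 2 March 2025, so daylight saving is in effect and Veleth Administrative Region is at UTC−04:00.
18:00 local + 4h = 22:00 UTC.

22:00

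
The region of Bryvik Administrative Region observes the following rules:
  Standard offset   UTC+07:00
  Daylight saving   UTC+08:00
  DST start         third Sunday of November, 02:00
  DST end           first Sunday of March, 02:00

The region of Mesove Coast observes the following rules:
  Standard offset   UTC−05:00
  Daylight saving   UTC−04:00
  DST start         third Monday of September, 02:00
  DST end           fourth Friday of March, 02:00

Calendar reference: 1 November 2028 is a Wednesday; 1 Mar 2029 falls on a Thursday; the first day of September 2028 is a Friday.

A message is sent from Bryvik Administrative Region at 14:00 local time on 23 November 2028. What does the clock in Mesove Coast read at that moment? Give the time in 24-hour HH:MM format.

02:00

1 November 2028 is a Wednesday, so the first Sunday is November 5 and the third is November 19.
1 March 2029 is a Thursday, so the first Sunday is March 4.
23 November 2028 lies within the daylight-saving period (19 November 2028 – 4 March 2029), so Bryvik Administrative Region is on daylight time, UTC+08:00.
14:00 Bryvik Administrative Region − 8h = 06:00 UTC.
1 September 2028 is a Friday, so the first Monday is September 4 and the third is September 18.
1 March 2029 is a Thursday, so the first Friday is March 2 and the fourth is March 23.
At the standard offset (UTC−05:00), 06:00 UTC − 5h = 01:00 Mesove Coast standard time.
The standard-time date in Mesove Coast, 23 November 2028, falls between 18 September 2028 and 23 March 2029, so daylight saving is in effect and Mesove Coast is at UTC−04:00.
06:00 UTC − 4h = 02:00 Mesove Coast.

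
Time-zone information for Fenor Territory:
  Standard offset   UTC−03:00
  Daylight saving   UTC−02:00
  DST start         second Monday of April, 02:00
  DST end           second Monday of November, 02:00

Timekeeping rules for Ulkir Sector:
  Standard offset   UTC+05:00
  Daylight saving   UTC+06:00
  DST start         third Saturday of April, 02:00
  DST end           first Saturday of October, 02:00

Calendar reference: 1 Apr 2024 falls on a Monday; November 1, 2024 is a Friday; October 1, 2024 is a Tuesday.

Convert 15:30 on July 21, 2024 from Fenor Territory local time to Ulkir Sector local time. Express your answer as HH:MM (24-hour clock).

1 April 2024 is a Monday, so the first Monday is April 1 and the second is April 8.
1 November 2024 is a Friday, so the first Monday is November 4 and the second is November 11.
July 21, 2024 falls between 8 April and 11 November, so daylight saving is in effect and Fenor Territory is at UTC−02:00.
15:30 Fenor Territory + 2h = 17:30 UTC.
1 April 2024 is a Monday, so the first Saturday is April 6 and the third is April 20.
1 October 2024 is a Tuesday, so the first Saturday is October 5.
At the standard offset (UTC+05:00), 17:30 UTC + 5h = 22:30 Ulkir Sector standard time.
The standard-time date in Ulkir Sector, July 21, 2024, falls between 20 April and 5 October, so daylight saving is in effect and Ulkir Sector is at UTC+06:00.
17:30 UTC + 6h = 23:30 Ulkir Sector.

23:30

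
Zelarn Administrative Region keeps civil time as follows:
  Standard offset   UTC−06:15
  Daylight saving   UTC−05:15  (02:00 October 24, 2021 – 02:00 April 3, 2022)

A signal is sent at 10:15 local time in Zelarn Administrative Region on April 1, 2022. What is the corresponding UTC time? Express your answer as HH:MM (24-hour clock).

15:30

April 1, 2022 falls between 24 October 2021 and 3 April 2022, so daylight saving is in effect and Zelarn Administrative Region is at UTC−05:15.
10:15 local + 5h15m = 15:30 UTC.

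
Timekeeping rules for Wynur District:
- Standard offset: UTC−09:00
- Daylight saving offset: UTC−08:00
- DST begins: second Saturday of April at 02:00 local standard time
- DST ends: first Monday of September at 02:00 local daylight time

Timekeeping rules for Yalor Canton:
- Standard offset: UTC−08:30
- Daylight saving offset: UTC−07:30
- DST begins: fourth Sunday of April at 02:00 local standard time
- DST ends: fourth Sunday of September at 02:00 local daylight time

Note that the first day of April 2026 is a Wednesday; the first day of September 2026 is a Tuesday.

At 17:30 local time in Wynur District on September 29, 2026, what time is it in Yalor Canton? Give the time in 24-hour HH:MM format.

18:00

1 April 2026 is a Wednesday, so the first Saturday is April 4 and the second is April 11.
1 September 2026 is a Tuesday, so the first Monday is September 7.
September 29, 2026 is outside the daylight-saving period (11 April – 7 September), so Wynur District is on standard time, UTC−09:00.
17:30 Wynur District + 9h = 02:30 UTC (rolling into the next day, 30 September 2026).
1 April 2026 is a Wednesday, so the first Sunday is April 5 and the fourth is April 26.
1 September 2026 is a Tuesday, so the first Sunday is September 6 and the fourth is September 27.
At the standard offset (UTC−08:30), 02:30 UTC − 8h30m = 18:00 Yalor Canton standard time (rolling into the previous day, 29 September 2026).
Daylight saving runs 26 April – 27 September; the standard-time date in Yalor Canton, September 29, 2026, is outside that window, so Yalor Canton is on standard time at UTC−08:30.
02:30 UTC − 8h30m = 18:00 Yalor Canton (rolling into the previous day, 29 September 2026).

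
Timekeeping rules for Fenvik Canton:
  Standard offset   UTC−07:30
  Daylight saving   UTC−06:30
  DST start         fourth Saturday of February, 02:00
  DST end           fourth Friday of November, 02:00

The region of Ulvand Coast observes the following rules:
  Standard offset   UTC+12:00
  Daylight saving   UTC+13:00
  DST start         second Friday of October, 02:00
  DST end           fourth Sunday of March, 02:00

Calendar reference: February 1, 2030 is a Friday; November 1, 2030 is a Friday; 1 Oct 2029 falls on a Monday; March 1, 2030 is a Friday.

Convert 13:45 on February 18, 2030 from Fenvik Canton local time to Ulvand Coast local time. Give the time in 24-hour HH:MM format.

10:15

1 February 2030 is a Friday, so the first Saturday is February 2 and the fourth is February 23.
1 November 2030 is a Friday, so the first Friday is November 1 and the fourth is November 22.
February 18, 2030 does not fall between 23 February and 22 November, so daylight saving is not in effect and Fenvik Canton is at UTC−07:30.
13:45 Fenvik Canton + 7h30m = 21:15 UTC.
1 October 2029 is a Monday, so the first Friday is October 5 and the second is October 12.
1 March 2030 is a Friday, so the first Sunday is March 3 and the fourth is March 24.
At the standard offset (UTC+12:00), 21:15 UTC + 12h = 09:15 Ulvand Coast standard time (rolling into the next day, 19 February 2030).
Daylight saving runs 12 October 2029 – 24 March 2030; the standard-time date in Ulvand Coast, February 19, 2030, is inside that window, so Ulvand Coast is at UTC+13:00.
21:15 UTC + 13h = 10:15 Ulvand Coast (rolling into the next day, 19 February 2030).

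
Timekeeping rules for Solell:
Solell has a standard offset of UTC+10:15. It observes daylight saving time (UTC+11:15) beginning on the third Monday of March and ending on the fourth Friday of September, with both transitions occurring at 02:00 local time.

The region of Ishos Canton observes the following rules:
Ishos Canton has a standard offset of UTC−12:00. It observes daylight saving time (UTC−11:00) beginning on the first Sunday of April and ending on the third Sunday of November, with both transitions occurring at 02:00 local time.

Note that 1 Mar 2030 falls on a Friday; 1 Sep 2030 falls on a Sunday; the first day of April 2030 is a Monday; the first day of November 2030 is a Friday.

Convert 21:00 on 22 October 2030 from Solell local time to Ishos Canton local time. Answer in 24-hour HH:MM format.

1 March 2030 is a Friday, so the first Monday is March 4 and the third is March 18.
1 September 2030 is a Sunday, so the first Friday is September 6 and the fourth is September 27.
22 October 2030 is outside the daylight-saving period (18 March – 27 September), so Solell is on standard time, UTC+10:15.
21:00 Solell − 10h15m = 10:45 UTC.
1 April 2030 is a Monday, so the first Sunday is April 7.
1 November 2030 is a Friday, so the first Sunday is November 3 and the third is November 17.
At the standard offset (UTC−12:00), 10:45 UTC − 12h = 22:45 Ishos Canton standard time (rolling into the previous day, 21 October 2030).
The standard-time date in Ishos Canton, 21 October 2030, lies within the daylight-saving period (7 April – 17 November), so Ishos Canton is on daylight time, UTC−11:00.
10:45 UTC − 11h = 23:45 Ishos Canton (rolling into the previous day, 21 October 2030).

23:45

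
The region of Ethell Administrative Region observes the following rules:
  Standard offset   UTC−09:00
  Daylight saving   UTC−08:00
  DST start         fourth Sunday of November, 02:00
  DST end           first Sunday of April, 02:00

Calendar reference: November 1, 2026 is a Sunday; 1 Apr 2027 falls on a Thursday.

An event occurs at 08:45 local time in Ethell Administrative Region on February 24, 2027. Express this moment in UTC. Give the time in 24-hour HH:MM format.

1 November 2026 is a Sunday, so the first Sunday is November 1 and the fourth is November 22.
1 April 2027 is a Thursday, so the first Sunday is April 4.
Daylight saving runs 22 November 2026 – 4 April 2027; February 24, 2027 is inside that window, so Ethell Administrative Region is at UTC−08:00.
08:45 local + 8h = 16:45 UTC.

16:45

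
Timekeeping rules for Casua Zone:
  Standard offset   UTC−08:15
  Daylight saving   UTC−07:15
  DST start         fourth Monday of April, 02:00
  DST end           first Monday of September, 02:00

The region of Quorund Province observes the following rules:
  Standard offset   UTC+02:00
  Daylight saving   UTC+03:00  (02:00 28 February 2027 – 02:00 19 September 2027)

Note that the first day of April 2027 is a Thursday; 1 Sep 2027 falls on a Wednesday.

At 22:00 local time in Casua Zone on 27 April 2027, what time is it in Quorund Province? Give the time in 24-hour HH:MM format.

08:15

1 April 2027 is a Thursday, so the first Monday is April 5 and the fourth is April 26.
1 September 2027 is a Wednesday, so the first Monday is September 6.
27 April 2027 lies within the daylight-saving period (26 April – 6 September), so Casua Zone is on daylight time, UTC−07:15.
22:00 Casua Zone + 7h15m = 05:15 UTC (rolling into the next day, 28 April 2027).
At the standard offset (UTC+02:00), 05:15 UTC + 2h = 07:15 Quorund Province standard time.
Daylight saving runs 28 February – 19 September; the standard-time date in Quorund Province, 28 April 2027, is inside that window, so Quorund Province is at UTC+03:00.
05:15 UTC + 3h = 08:15 Quorund Province.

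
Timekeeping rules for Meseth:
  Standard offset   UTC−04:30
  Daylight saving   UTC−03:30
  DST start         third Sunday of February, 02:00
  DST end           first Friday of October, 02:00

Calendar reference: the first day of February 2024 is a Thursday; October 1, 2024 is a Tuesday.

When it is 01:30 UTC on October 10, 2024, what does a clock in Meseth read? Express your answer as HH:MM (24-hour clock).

1 February 2024 is a Thursday, so the first Sunday is February 4 and the third is February 18.
1 October 2024 is a Tuesday, so the first Friday is October 4.
At the standard offset (UTC−04:30), 01:30 UTC − 4h30m = 21:00 Meseth standard time (rolling into the previous day, 9 October 2024).
The standard-time date in Meseth, October 9, 2024, is outside the daylight-saving period (18 February – 4 October), so Meseth is on standard time, UTC−04:30.
01:30 UTC − 4h30m = 21:00 local (rolling into the previous day, 9 October 2024).

21:00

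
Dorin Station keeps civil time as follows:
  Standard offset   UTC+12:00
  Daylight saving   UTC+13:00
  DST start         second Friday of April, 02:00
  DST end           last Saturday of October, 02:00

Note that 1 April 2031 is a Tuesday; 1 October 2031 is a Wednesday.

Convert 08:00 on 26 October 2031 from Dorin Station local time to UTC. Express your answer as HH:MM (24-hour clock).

20:00

1 April 2031 is a Tuesday, so the first Friday is April 4 and the second is April 11.
1 October 2031 is a Wednesday, so Saturdays fall on 4, 11, 18, 25; the last is October 25.
26 October 2031 is outside the daylight-saving period (11 April – 25 October), so Dorin Station is on standard time, UTC+12:00.
08:00 local − 12h = 20:00 UTC (rolling into the previous day, 25 October 2031).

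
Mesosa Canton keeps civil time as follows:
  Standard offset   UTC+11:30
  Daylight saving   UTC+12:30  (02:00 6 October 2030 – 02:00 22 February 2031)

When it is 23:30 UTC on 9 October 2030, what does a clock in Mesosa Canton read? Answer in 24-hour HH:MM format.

At the standard offset (UTC+11:30), 23:30 UTC + 11h30m = 11:00 Mesosa Canton standard time (rolling into the next day, 10 October 2030).
The standard-time date in Mesosa Canton, 10 October 2030, falls between 6 October 2030 and 22 February 2031, so daylight saving is in effect and Mesosa Canton is at UTC+12:30.
23:30 UTC + 12h30m = 12:00 local (rolling into the next day, 10 October 2030).

12:00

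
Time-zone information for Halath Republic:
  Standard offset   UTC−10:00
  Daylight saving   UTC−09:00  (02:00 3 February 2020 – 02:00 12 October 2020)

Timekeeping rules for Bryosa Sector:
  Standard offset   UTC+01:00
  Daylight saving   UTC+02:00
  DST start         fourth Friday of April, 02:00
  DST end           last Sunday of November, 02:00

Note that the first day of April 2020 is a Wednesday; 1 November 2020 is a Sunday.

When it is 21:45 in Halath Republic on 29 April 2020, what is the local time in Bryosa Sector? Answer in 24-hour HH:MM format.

08:45

29 April 2020 falls between 3 February and 12 October, so daylight saving is in effect and Halath Republic is at UTC−09:00.
21:45 Halath Republic + 9h = 06:45 UTC (rolling into the next day, 30 April 2020).
1 April 2020 is a Wednesday, so the first Friday is April 3 and the fourth is April 24.
1 November 2020 is a Sunday, so Sundays fall on 1, 8, 15, 22, 29; the last is November 29.
At the standard offset (UTC+01:00), 06:45 UTC + 1h = 07:45 Bryosa Sector standard time.
The standard-time date in Bryosa Sector, 30 April 2020, falls between 24 April and 29 November, so daylight saving is in effect and Bryosa Sector is at UTC+02:00.
06:45 UTC + 2h = 08:45 Bryosa Sector.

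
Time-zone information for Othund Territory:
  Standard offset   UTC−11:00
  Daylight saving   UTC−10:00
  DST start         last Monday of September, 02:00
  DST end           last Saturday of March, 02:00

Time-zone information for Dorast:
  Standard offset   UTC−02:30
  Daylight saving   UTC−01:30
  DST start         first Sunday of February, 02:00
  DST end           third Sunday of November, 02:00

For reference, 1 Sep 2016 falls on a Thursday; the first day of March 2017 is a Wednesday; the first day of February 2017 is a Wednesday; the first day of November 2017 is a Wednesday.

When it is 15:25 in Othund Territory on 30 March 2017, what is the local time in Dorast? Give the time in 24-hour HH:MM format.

1 September 2016 is a Thursday, so Mondays fall on 5, 12, 19, 26; the last is September 26.
1 March 2017 is a Wednesday, so Saturdays fall on 4, 11, 18, 25; the last is March 25.
30 March 2017 is outside the daylight-saving period (26 September 2016 – 25 March 2017), so Othund Territory is on standard time, UTC−11:00.
15:25 Othund Territory + 11h = 02:25 UTC (rolling into the next day, 31 March 2017).
1 February 2017 is a Wednesday, so the first Sunday is February 5.
1 November 2017 is a Wednesday, so the first Sunday is November 5 and the third is November 19.
At the standard offset (UTC−02:30), 02:25 UTC − 2h30m = 23:55 Dorast standard time (rolling into the previous day, 30 March 2017).
Daylight saving runs 5 February – 19 November; the standard-time date in Dorast, 30 March 2017, is inside that window, so Dorast is at UTC−01:30.
02:25 UTC − 1h30m = 00:55 Dorast.

00:55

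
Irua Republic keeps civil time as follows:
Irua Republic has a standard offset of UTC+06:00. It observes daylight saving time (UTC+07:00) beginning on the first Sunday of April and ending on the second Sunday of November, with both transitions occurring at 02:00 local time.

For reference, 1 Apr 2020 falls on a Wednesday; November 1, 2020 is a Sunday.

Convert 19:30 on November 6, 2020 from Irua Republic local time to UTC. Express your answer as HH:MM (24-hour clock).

1 April 2020 is a Wednesday, so the first Sunday is April 5.
1 November 2020 is a Sunday, so the first Sunday is November 1 and the second is November 8.
November 6, 2020 lies within the daylight-saving period (5 April – 8 November), so Irua Republic is on daylight time, UTC+07:00.
19:30 local − 7h = 12:30 UTC.

12:30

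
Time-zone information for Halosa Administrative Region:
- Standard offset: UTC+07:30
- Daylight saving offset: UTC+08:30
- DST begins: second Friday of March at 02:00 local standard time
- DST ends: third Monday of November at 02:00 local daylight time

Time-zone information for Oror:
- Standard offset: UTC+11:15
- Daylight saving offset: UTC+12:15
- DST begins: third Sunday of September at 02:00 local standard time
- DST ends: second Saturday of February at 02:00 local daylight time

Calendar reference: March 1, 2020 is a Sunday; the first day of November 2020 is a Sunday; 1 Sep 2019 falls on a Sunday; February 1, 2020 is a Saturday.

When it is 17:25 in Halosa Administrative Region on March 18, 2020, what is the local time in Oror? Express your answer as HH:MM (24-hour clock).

20:10

1 March 2020 is a Sunday, so the first Friday is March 6 and the second is March 13.
1 November 2020 is a Sunday, so the first Monday is November 2 and the third is November 16.
Daylight saving runs 13 March – 16 November; March 18, 2020 is inside that window, so Halosa Administrative Region is at UTC+08:30.
17:25 Halosa Administrative Region − 8h30m = 08:55 UTC.
1 September 2019 is a Sunday, so the first Sunday is September 1 and the third is September 15.
1 February 2020 is a Saturday, so the first Saturday is February 1 and the second is February 8.
At the standard offset (UTC+11:15), 08:55 UTC + 11h15m = 20:10 Oror standard time.
The standard-time date in Oror, March 18, 2020, is outside the daylight-saving period (15 September 2019 – 8 February 2020), so Oror is on standard time, UTC+11:15.
08:55 UTC + 11h15m = 20:10 Oror.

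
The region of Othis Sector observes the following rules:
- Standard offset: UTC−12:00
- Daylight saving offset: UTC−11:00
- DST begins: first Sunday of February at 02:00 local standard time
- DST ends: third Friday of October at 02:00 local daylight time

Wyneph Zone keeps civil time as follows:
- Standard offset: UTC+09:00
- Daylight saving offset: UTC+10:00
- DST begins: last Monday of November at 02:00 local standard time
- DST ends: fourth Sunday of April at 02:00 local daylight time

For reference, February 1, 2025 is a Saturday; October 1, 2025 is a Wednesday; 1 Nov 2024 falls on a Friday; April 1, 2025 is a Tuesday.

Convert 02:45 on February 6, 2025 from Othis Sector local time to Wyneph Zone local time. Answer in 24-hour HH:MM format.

1 February 2025 is a Saturday, so the first Sunday is February 2.
1 October 2025 is a Wednesday, so the first Friday is October 3 and the third is October 17.
February 6, 2025 lies within the daylight-saving period (2 February – 17 October), so Othis Sector is on daylight time, UTC−11:00.
02:45 Othis Sector + 11h = 13:45 UTC.
1 November 2024 is a Friday, so Mondays fall on 4, 11, 18, 25; the last is November 25.
1 April 2025 is a Tuesday, so the first Sunday is April 6 and the fourth is April 27.
At the standard offset (UTC+09:00), 13:45 UTC + 9h = 22:45 Wyneph Zone standard time.
Daylight saving runs 25 November 2024 – 27 April 2025; the standard-time date in Wyneph Zone, February 6, 2025, is inside that window, so Wyneph Zone is at UTC+10:00.
13:45 UTC + 10h = 23:45 Wyneph Zone.

23:45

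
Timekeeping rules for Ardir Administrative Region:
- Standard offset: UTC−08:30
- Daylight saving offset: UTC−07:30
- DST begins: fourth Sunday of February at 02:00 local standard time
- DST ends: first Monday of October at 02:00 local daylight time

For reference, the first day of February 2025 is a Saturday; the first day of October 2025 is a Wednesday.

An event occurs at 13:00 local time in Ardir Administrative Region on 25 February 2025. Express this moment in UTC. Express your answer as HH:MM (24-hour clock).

20:30

1 February 2025 is a Saturday, so the first Sunday is February 2 and the fourth is February 23.
1 October 2025 is a Wednesday, so the first Monday is October 6.
25 February 2025 falls between 23 February and 6 October, so daylight saving is in effect and Ardir Administrative Region is at UTC−07:30.
13:00 local + 7h30m = 20:30 UTC.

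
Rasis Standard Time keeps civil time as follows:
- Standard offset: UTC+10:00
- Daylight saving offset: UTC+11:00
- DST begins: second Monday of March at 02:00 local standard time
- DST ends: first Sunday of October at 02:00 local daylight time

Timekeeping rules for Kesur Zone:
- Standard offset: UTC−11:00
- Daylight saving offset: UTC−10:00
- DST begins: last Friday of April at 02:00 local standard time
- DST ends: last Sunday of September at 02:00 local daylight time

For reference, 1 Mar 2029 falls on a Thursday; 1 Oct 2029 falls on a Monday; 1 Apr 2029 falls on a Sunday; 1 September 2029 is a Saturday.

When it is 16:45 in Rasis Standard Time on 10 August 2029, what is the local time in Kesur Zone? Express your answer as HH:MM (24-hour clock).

19:45

1 March 2029 is a Thursday, so the first Monday is March 5 and the second is March 12.
1 October 2029 is a Monday, so the first Sunday is October 7.
10 August 2029 lies within the daylight-saving period (12 March – 7 October), so Rasis Standard Time is on daylight time, UTC+11:00.
16:45 Rasis Standard Time − 11h = 05:45 UTC.
1 April 2029 is a Sunday, so Fridays fall on 6, 13, 20, 27; the last is April 27.
1 September 2029 is a Saturday, so Sundays fall on 2, 9, 16, 23, 30; the last is September 30.
At the standard offset (UTC−11:00), 05:45 UTC − 11h = 18:45 Kesur Zone standard time (rolling into the previous day, 9 August 2029).
The standard-time date in Kesur Zone, 9 August 2029, lies within the daylight-saving period (27 April – 30 September), so Kesur Zone is on daylight time, UTC−10:00.
05:45 UTC − 10h = 19:45 Kesur Zone (rolling into the previous day, 9 August 2029).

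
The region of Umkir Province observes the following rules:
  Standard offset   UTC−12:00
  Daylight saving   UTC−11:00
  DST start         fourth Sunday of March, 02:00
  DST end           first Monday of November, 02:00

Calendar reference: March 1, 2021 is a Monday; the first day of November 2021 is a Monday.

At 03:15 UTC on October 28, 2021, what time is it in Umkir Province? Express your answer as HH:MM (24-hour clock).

16:15

1 March 2021 is a Monday, so the first Sunday is March 7 and the fourth is March 28.
1 November 2021 is a Monday, so the first Monday is November 1.
At the standard offset (UTC−12:00), 03:15 UTC − 12h = 15:15 Umkir Province standard time (rolling into the previous day, 27 October 2021).
The standard-time date in Umkir Province, October 27, 2021, lies within the daylight-saving period (28 March – 1 November), so Umkir Province is on daylight time, UTC−11:00.
03:15 UTC − 11h = 16:15 local (rolling into the previous day, 27 October 2021).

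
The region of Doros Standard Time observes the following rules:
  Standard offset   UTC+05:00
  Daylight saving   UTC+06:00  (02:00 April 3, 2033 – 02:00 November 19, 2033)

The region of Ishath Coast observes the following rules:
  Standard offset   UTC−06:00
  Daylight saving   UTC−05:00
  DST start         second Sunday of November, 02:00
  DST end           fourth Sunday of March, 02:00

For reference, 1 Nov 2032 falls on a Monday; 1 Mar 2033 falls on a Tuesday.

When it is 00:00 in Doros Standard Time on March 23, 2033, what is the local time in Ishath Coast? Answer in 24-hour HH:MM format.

March 23, 2033 is outside the daylight-saving period (3 April – 19 November), so Doros Standard Time is on standard time, UTC+05:00.
00:00 Doros Standard Time − 5h = 19:00 UTC (rolling into the previous day, 22 March 2033).
1 November 2032 is a Monday, so the first Sunday is November 7 and the second is November 14.
1 March 2033 is a Tuesday, so the first Sunday is March 6 and the fourth is March 27.
At the standard offset (UTC−06:00), 19:00 UTC − 6h = 13:00 Ishath Coast standard time.
The standard-time date in Ishath Coast, March 22, 2033, lies within the daylight-saving period (14 November 2032 – 27 March 2033), so Ishath Coast is on daylight time, UTC−05:00.
19:00 UTC − 5h = 14:00 Ishath Coast.

14:00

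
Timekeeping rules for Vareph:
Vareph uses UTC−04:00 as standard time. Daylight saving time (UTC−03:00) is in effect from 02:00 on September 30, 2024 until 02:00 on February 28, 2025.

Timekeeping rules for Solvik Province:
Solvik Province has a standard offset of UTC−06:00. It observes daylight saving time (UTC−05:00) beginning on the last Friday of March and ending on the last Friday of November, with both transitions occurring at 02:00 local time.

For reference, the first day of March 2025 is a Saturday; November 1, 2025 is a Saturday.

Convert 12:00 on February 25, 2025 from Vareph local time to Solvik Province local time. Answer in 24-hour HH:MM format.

February 25, 2025 lies within the daylight-saving period (30 September 2024 – 28 February 2025), so Vareph is on daylight time, UTC−03:00.
12:00 Vareph + 3h = 15:00 UTC.
1 March 2025 is a Saturday, so Fridays fall on 7, 14, 21, 28; the last is March 28.
1 November 2025 is a Saturday, so Fridays fall on 7, 14, 21, 28; the last is November 28.
At the standard offset (UTC−06:00), 15:00 UTC − 6h = 09:00 Solvik Province standard time.
Daylight saving runs 28 March – 28 November; the standard-time date in Solvik Province, February 25, 2025, is outside that window, so Solvik Province is on standard time at UTC−06:00.
15:00 UTC − 6h = 09:00 Solvik Province.

09:00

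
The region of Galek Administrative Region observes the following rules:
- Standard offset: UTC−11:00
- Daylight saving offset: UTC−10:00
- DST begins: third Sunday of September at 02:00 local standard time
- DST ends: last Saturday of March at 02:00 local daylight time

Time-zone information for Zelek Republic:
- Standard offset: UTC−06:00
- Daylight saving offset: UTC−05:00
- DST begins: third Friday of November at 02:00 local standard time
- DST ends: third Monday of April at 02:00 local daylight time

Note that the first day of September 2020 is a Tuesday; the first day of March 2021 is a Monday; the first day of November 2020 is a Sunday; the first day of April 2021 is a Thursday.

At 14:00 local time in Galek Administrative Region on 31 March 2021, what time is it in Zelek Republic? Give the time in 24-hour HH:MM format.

1 September 2020 is a Tuesday, so the first Sunday is September 6 and the third is September 20.
1 March 2021 is a Monday, so Saturdays fall on 6, 13, 20, 27; the last is March 27.
Daylight saving runs 20 September 2020 – 27 March 2021; 31 March 2021 is outside that window, so Galek Administrative Region is on standard time at UTC−11:00.
14:00 Galek Administrative Region + 11h = 01:00 UTC (rolling into the next day, 1 April 2021).
1 November 2020 is a Sunday, so the first Friday is November 6 and the third is November 20.
1 April 2021 is a Thursday, so the first Monday is April 5 and the third is April 19.
At the standard offset (UTC−06:00), 01:00 UTC − 6h = 19:00 Zelek Republic standard time (rolling into the previous day, 31 March 2021).
Daylight saving runs 20 November 2020 – 19 April 2021; the standard-time date in Zelek Republic, 31 March 2021, is inside that window, so Zelek Republic is at UTC−05:00.
01:00 UTC − 5h = 20:00 Zelek Republic (rolling into the previous day, 31 March 2021).

20:00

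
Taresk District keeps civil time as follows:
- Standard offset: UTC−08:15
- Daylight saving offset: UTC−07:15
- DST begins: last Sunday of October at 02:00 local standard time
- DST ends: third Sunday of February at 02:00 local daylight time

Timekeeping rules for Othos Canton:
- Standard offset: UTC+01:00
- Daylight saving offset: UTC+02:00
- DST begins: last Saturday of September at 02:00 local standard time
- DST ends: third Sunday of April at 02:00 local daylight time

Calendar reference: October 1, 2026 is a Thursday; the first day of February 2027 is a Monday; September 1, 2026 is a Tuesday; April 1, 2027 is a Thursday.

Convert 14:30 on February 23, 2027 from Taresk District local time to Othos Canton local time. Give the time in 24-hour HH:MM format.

00:45

1 October 2026 is a Thursday, so Sundays fall on 4, 11, 18, 25; the last is October 25.
1 February 2027 is a Monday, so the first Sunday is February 7 and the third is February 21.
February 23, 2027 does not fall between 25 October 2026 and 21 February 2027, so daylight saving is not in effect and Taresk District is at UTC−08:15.
14:30 Taresk District + 8h15m = 22:45 UTC.
1 September 2026 is a Tuesday, so Saturdays fall on 5, 12, 19, 26; the last is September 26.
1 April 2027 is a Thursday, so the first Sunday is April 4 and the third is April 18.
At the standard offset (UTC+01:00), 22:45 UTC + 1h = 23:45 Othos Canton standard time.
Daylight saving runs 26 September 2026 – 18 April 2027; the standard-time date in Othos Canton, February 23, 2027, is inside that window, so Othos Canton is at UTC+02:00.
22:45 UTC + 2h = 00:45 Othos Canton (rolling into the next day, 24 February 2027).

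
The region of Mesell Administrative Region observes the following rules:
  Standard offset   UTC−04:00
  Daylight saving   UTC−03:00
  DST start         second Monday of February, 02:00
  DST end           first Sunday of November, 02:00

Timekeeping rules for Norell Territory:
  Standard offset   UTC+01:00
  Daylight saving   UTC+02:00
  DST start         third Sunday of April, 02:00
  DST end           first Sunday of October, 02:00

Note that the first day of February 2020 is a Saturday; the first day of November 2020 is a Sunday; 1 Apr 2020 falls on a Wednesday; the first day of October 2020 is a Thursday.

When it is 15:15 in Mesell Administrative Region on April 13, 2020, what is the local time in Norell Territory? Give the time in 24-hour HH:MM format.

1 February 2020 is a Saturday, so the first Monday is February 3 and the second is February 10.
1 November 2020 is a Sunday, so the first Sunday is November 1.
Daylight saving runs 10 February – 1 November; April 13, 2020 is inside that window, so Mesell Administrative Region is at UTC−03:00.
15:15 Mesell Administrative Region + 3h = 18:15 UTC.
1 April 2020 is a Wednesday, so the first Sunday is April 5 and the third is April 19.
1 October 2020 is a Thursday, so the first Sunday is October 4.
At the standard offset (UTC+01:00), 18:15 UTC + 1h = 19:15 Norell Territory standard time.
The standard-time date in Norell Territory, April 13, 2020, is outside the daylight-saving period (19 April – 4 October), so Norell Territory is on standard time, UTC+01:00.
18:15 UTC + 1h = 19:15 Norell Territory.

19:15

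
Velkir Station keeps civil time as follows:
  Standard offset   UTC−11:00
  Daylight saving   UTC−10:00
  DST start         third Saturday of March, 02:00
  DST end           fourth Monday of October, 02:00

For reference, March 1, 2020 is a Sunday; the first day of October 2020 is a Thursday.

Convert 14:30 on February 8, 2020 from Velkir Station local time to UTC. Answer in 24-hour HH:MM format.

01:30

1 March 2020 is a Sunday, so the first Saturday is March 7 and the third is March 21.
1 October 2020 is a Thursday, so the first Monday is October 5 and the fourth is October 26.
February 8, 2020 does not fall between 21 March and 26 October, so daylight saving is not in effect and Velkir Station is at UTC−11:00.
14:30 local + 11h = 01:30 UTC (rolling into the next day, 9 February 2020).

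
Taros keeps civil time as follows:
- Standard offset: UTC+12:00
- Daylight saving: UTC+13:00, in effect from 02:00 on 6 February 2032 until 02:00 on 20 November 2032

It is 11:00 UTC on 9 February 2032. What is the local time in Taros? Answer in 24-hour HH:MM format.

At the standard offset (UTC+12:00), 11:00 UTC + 12h = 23:00 Taros standard time.
The standard-time date in Taros, 9 February 2032, falls between 6 February and 20 November, so daylight saving is in effect and Taros is at UTC+13:00.
11:00 UTC + 13h = 00:00 local (rolling into the next day, 10 February 2032).

00:00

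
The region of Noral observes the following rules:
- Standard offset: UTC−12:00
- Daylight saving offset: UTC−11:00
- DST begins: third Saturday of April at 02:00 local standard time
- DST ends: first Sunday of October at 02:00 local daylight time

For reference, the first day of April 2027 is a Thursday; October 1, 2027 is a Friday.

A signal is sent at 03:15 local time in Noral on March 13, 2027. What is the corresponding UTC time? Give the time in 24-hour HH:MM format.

15:15

1 April 2027 is a Thursday, so the first Saturday is April 3 and the third is April 17.
1 October 2027 is a Friday, so the first Sunday is October 3.
March 13, 2027 does not fall between 17 April and 3 October, so daylight saving is not in effect and Noral is at UTC−12:00.
03:15 local + 12h = 15:15 UTC.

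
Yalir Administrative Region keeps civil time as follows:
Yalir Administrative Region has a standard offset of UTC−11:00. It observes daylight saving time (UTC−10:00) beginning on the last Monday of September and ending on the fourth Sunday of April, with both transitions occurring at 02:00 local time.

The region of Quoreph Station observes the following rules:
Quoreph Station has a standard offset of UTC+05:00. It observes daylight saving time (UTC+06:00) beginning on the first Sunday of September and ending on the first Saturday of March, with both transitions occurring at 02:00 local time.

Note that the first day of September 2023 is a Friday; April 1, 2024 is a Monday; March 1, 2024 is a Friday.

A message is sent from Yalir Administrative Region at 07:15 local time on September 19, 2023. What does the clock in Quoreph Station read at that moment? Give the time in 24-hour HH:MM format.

1 September 2023 is a Friday, so Mondays fall on 4, 11, 18, 25; the last is September 25.
1 April 2024 is a Monday, so the first Sunday is April 7 and the fourth is April 28.
Daylight saving runs 25 September 2023 – 28 April 2024; September 19, 2023 is outside that window, so Yalir Administrative Region is on standard time at UTC−11:00.
07:15 Yalir Administrative Region + 11h = 18:15 UTC.
1 September 2023 is a Friday, so the first Sunday is September 3.
1 March 2024 is a Friday, so the first Saturday is March 2.
At the standard offset (UTC+05:00), 18:15 UTC + 5h = 23:15 Quoreph Station standard time.
Daylight saving runs 3 September 2023 – 2 March 2024; the standard-time date in Quoreph Station, September 19, 2023, is inside that window, so Quoreph Station is at UTC+06:00.
18:15 UTC + 6h = 00:15 Quoreph Station (rolling into the next day, 20 September 2023).

00:15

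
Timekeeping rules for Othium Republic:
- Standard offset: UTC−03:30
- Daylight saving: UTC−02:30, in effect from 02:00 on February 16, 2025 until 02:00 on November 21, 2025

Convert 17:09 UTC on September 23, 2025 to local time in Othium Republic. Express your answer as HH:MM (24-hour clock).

14:39

At the standard offset (UTC−03:30), 17:09 UTC − 3h30m = 13:39 Othium Republic standard time.
The standard-time date in Othium Republic, September 23, 2025, falls between 16 February and 21 November, so daylight saving is in effect and Othium Republic is at UTC−02:30.
17:09 UTC − 2h30m = 14:39 local.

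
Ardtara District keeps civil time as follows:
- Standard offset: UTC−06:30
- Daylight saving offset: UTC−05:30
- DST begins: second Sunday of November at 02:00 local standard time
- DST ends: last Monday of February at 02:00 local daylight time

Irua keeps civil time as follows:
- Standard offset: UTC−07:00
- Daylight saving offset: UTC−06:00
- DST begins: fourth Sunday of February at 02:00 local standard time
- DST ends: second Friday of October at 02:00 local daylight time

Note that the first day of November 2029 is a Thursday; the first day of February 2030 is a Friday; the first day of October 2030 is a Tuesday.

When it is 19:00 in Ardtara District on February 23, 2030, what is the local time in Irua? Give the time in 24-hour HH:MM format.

1 November 2029 is a Thursday, so the first Sunday is November 4 and the second is November 11.
1 February 2030 is a Friday, so Mondays fall on 4, 11, 18, 25; the last is February 25.
Daylight saving runs 11 November 2029 – 25 February 2030; February 23, 2030 is inside that window, so Ardtara District is at UTC−05:30.
19:00 Ardtara District + 5h30m = 00:30 UTC (rolling into the next day, 24 February 2030).
1 February 2030 is a Friday, so the first Sunday is February 3 and the fourth is February 24.
1 October 2030 is a Tuesday, so the first Friday is October 4 and the second is October 11.
At the standard offset (UTC−07:00), 00:30 UTC − 7h = 17:30 Irua standard time (rolling into the previous day, 23 February 2030).
Daylight saving runs 24 February – 11 October; the standard-time date in Irua, February 23, 2030, is outside that window, so Irua is on standard time at UTC−07:00.
00:30 UTC − 7h = 17:30 Irua (rolling into the previous day, 23 February 2030).

17:30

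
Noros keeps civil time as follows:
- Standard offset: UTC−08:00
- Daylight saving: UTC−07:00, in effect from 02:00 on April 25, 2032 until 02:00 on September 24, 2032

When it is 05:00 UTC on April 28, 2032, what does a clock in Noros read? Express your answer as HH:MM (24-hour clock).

22:00

At the standard offset (UTC−08:00), 05:00 UTC − 8h = 21:00 Noros standard time (rolling into the previous day, 27 April 2032).
The standard-time date in Noros, April 27, 2032, lies within the daylight-saving period (25 April – 24 September), so Noros is on daylight time, UTC−07:00.
05:00 UTC − 7h = 22:00 local (rolling into the previous day, 27 April 2032).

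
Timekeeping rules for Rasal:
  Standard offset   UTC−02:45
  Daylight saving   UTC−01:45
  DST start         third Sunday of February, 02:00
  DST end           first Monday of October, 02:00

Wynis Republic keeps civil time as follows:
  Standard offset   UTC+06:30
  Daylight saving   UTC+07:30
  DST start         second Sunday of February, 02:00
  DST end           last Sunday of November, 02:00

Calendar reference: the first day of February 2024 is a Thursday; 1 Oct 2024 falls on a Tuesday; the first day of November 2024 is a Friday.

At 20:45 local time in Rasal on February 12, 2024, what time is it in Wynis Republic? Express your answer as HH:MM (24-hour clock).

07:00

1 February 2024 is a Thursday, so the first Sunday is February 4 and the third is February 18.
1 October 2024 is a Tuesday, so the first Monday is October 7.
February 12, 2024 is outside the daylight-saving period (18 February – 7 October), so Rasal is on standard time, UTC−02:45.
20:45 Rasal + 2h45m = 23:30 UTC.
1 February 2024 is a Thursday, so the first Sunday is February 4 and the second is February 11.
1 November 2024 is a Friday, so Sundays fall on 3, 10, 17, 24; the last is November 24.
At the standard offset (UTC+06:30), 23:30 UTC + 6h30m = 06:00 Wynis Republic standard time (rolling into the next day, 13 February 2024).
Daylight saving runs 11 February – 24 November; the standard-time date in Wynis Republic, February 13, 2024, is inside that window, so Wynis Republic is at UTC+07:30.
23:30 UTC + 7h30m = 07:00 Wynis Republic (rolling into the next day, 13 February 2024).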